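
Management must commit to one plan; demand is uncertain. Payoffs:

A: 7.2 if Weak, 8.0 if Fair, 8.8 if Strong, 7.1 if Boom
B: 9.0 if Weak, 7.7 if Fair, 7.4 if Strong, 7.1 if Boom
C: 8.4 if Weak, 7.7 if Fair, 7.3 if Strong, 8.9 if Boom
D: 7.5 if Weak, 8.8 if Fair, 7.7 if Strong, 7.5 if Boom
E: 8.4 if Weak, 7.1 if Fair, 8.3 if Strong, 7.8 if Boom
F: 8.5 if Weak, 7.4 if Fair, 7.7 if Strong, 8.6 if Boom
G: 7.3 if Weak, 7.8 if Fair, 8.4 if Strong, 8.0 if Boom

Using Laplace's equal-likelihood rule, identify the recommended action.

C

Row averages: A=7.775, B=7.8, C=8.075, D=7.875, E=7.9, F=8.05, G=7.875
Highest average = 8.075 → C.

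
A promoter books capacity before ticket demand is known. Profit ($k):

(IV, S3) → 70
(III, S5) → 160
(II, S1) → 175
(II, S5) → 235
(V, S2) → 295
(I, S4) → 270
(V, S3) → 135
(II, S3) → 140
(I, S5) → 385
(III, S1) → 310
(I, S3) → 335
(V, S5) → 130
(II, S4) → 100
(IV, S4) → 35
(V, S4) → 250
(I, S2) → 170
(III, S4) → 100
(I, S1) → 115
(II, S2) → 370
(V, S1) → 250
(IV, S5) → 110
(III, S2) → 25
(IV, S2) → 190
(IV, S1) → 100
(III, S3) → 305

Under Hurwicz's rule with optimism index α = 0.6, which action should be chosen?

I: 0.6·385 + 0.4·115 = 277
II: 0.6·370 + 0.4·100 = 262
III: 0.6·310 + 0.4·25 = 196
IV: 0.6·190 + 0.4·35 = 128
V: 0.6·295 + 0.4·130 = 229
Highest Hurwicz score = 277 → I.

I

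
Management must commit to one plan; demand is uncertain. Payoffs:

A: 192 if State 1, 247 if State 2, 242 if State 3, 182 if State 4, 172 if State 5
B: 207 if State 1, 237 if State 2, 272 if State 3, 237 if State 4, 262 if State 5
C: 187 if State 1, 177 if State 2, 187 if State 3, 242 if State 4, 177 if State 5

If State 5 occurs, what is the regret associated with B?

0

Best payoff under State 5 is 262.
Regret = 262 − 262 = 0.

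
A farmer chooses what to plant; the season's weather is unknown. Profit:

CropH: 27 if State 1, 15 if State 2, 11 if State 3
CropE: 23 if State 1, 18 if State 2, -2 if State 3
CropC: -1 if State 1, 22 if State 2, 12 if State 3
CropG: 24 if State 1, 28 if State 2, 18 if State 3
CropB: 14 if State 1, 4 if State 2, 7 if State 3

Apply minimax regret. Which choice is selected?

CropG

Column bests: State 1=27, State 2=28, State 3=18.
CropH regrets: 0, 13, 7 → max 13
CropE regrets: 4, 10, 20 → max 20
CropC regrets: 28, 6, 6 → max 28
CropG regrets: 3, 0, 0 → max 3
CropB regrets: 13, 24, 11 → max 24
Smallest max regret = 3 → CropG.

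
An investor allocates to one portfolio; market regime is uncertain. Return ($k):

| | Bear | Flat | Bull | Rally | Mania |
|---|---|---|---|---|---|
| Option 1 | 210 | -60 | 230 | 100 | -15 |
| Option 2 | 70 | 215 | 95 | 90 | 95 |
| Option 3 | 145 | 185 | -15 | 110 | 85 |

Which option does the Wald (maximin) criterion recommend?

Option 2

Row minima: Option 1=-60, Option 2=70, Option 3=-15
Best worst-case = 70 → Option 2.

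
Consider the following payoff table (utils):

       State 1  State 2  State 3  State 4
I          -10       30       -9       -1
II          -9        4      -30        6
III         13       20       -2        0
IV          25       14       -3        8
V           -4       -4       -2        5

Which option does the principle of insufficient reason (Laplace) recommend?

Row averages: I=2.5, II=-7.25, III=7.75, IV=11, V=-1.25
Highest average = 11 → IV.

IV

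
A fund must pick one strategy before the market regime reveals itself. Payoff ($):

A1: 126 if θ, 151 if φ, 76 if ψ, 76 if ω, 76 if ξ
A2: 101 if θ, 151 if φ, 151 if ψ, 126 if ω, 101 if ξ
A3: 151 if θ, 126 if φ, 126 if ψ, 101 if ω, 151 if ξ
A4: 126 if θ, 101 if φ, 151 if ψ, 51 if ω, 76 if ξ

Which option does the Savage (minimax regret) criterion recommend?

Column bests: θ=151, φ=151, ψ=151, ω=126, ξ=151.
A1 regrets: 25, 0, 75, 50, 75 → max 75
A2 regrets: 50, 0, 0, 0, 50 → max 50
A3 regrets: 0, 25, 25, 25, 0 → max 25
A4 regrets: 25, 50, 0, 75, 75 → max 75
Smallest max regret = 25 → A3.

A3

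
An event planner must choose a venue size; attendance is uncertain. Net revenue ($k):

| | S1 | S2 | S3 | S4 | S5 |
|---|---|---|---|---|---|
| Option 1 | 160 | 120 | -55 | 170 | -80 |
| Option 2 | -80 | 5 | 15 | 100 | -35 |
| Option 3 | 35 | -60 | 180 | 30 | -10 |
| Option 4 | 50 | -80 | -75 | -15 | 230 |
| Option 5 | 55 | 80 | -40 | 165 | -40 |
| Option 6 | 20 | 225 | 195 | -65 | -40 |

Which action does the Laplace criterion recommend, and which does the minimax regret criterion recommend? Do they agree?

Row averages: Option 1=63, Option 2=1, Option 3=35, Option 4=22, Option 5=44, Option 6=67
Highest average = 67 → Option 6.
Column bests: S1=160, S2=225, S3=195, S4=170, S5=230.
Option 1 regrets: 0, 105, 250, 0, 310 → max 310
Option 2 regrets: 240, 220, 180, 70, 265 → max 265
Option 3 regrets: 125, 285, 15, 140, 240 → max 285
Option 4 regrets: 110, 305, 270, 185, 0 → max 305
Option 5 regrets: 105, 145, 235, 5, 270 → max 270
Option 6 regrets: 140, 0, 0, 235, 270 → max 270
Smallest max regret = 265 → Option 2.

laplace → Option 6; minimax regret → Option 2 (disagree)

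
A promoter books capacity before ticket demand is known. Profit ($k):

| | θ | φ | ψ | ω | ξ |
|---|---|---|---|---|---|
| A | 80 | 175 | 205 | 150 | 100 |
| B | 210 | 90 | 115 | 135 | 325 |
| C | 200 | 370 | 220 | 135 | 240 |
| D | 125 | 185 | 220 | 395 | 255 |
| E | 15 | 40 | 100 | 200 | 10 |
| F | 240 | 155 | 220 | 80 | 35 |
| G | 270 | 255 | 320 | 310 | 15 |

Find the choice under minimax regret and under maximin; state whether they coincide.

minimax regret → D; maximin → C (disagree)

Column bests: θ=270, φ=370, ψ=320, ω=395, ξ=325.
A regrets: 190, 195, 115, 245, 225 → max 245
B regrets: 60, 280, 205, 260, 0 → max 280
C regrets: 70, 0, 100, 260, 85 → max 260
D regrets: 145, 185, 100, 0, 70 → max 185
E regrets: 255, 330, 220, 195, 315 → max 330
F regrets: 30, 215, 100, 315, 290 → max 315
G regrets: 0, 115, 0, 85, 310 → max 310
Smallest max regret = 185 → D.
Row minima: A=80, B=90, C=135, D=125, E=10, F=35, G=15
Best worst-case = 135 → C.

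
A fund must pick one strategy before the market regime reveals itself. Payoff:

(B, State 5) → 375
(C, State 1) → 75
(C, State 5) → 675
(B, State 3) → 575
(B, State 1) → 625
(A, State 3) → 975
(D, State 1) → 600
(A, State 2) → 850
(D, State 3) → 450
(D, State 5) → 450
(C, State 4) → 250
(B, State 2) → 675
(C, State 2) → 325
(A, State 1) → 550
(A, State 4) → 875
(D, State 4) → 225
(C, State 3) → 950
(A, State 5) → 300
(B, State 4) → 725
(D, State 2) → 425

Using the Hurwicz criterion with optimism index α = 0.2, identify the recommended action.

A: 0.2·975 + 0.8·300 = 435
B: 0.2·725 + 0.8·375 = 445
C: 0.2·950 + 0.8·75 = 250
D: 0.2·600 + 0.8·225 = 300
Highest Hurwicz score = 445 → B.

B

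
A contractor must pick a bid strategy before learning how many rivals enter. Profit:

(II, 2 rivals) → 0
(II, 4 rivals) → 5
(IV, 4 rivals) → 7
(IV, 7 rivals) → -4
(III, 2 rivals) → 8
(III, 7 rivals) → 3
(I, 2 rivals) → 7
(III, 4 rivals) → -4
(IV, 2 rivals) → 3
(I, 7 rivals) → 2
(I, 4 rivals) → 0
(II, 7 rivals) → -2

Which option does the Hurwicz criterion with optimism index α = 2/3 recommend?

I: 2/3·7 + 1/3·0 = 14/3
II: 2/3·5 + 1/3·(-2) = 8/3
III: 2/3·8 + 1/3·(-4) = 4
IV: 2/3·7 + 1/3·(-4) = 10/3
Highest Hurwicz score = 14/3 → I.

I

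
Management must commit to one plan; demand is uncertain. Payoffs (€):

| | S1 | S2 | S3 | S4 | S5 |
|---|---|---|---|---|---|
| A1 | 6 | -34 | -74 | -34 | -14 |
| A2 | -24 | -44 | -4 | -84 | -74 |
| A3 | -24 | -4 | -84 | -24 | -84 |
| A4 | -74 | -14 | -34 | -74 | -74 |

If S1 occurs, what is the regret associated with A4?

80

Best payoff under S1 is 6.
Regret = 6 − (-74) = 80.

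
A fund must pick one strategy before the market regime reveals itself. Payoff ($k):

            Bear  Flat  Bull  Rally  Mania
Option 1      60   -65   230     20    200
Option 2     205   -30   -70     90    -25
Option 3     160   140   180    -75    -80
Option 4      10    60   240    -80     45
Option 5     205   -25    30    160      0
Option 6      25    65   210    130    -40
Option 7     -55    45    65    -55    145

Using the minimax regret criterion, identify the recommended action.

Column bests: Bear=205, Flat=140, Bull=240, Rally=160, Mania=200.
Option 1 regrets: 145, 205, 10, 140, 0 → max 205
Option 2 regrets: 0, 170, 310, 70, 225 → max 310
Option 3 regrets: 45, 0, 60, 235, 280 → max 280
Option 4 regrets: 195, 80, 0, 240, 155 → max 240
Option 5 regrets: 0, 165, 210, 0, 200 → max 210
Option 6 regrets: 180, 75, 30, 30, 240 → max 240
Option 7 regrets: 260, 95, 175, 215, 55 → max 260
Smallest max regret = 205 → Option 1.

Option 1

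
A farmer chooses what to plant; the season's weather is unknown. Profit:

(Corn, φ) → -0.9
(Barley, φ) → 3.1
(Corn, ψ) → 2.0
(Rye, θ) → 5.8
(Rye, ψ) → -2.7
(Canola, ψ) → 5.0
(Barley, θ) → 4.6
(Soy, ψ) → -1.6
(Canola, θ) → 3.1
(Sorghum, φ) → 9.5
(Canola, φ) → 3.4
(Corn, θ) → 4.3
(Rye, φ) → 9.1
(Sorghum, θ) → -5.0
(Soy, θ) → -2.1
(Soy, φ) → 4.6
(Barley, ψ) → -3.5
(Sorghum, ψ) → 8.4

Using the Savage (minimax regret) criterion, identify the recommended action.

Canola

Column bests: θ=5.8, φ=9.5, ψ=8.4.
Barley regrets: 1.2, 6.4, 11.9 → max 11.9
Canola regrets: 2.7, 6.1, 3.4 → max 6.1
Sorghum regrets: 10.8, 0.0, 0.0 → max 10.8
Corn regrets: 1.5, 10.4, 6.4 → max 10.4
Rye regrets: 0.0, 0.4, 11.1 → max 11.1
Soy regrets: 7.9, 4.9, 10.0 → max 10.0
Smallest max regret = 6.1 → Canola.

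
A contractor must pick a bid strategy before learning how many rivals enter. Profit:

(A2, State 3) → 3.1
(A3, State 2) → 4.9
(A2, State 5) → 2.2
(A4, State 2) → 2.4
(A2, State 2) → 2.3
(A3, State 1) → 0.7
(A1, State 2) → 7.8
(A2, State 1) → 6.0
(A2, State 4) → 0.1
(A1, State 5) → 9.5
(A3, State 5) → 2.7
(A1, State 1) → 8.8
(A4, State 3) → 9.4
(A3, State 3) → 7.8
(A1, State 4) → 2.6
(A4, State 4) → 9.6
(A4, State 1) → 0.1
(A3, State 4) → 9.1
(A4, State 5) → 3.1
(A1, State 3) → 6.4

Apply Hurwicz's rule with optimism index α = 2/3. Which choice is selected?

A1

A1: 2/3·9.5 + 1/3·2.6 = 7.2
A2: 2/3·6.0 + 1/3·0.1 = 121/30
A3: 2/3·9.1 + 1/3·0.7 = 6.3
A4: 2/3·9.6 + 1/3·0.1 = 193/30
Highest Hurwicz score = 7.2 → A1.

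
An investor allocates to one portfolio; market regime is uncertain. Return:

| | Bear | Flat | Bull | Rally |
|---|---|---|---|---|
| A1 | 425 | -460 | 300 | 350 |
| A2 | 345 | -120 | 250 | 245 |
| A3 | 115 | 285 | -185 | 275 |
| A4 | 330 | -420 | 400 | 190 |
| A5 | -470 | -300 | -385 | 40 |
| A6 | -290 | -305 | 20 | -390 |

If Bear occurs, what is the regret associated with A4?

Best payoff under Bear is 425.
Regret = 425 − 330 = 95.

95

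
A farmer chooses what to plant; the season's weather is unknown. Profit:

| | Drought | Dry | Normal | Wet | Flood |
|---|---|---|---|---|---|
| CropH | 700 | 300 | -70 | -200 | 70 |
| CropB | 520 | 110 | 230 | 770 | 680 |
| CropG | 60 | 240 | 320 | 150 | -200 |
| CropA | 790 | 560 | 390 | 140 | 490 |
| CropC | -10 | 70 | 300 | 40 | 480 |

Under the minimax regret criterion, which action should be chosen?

Column bests: Drought=790, Dry=560, Normal=390, Wet=770, Flood=680.
CropH regrets: 90, 260, 460, 970, 610 → max 970
CropB regrets: 270, 450, 160, 0, 0 → max 450
CropG regrets: 730, 320, 70, 620, 880 → max 880
CropA regrets: 0, 0, 0, 630, 190 → max 630
CropC regrets: 800, 490, 90, 730, 200 → max 800
Smallest max regret = 450 → CropB.

CropB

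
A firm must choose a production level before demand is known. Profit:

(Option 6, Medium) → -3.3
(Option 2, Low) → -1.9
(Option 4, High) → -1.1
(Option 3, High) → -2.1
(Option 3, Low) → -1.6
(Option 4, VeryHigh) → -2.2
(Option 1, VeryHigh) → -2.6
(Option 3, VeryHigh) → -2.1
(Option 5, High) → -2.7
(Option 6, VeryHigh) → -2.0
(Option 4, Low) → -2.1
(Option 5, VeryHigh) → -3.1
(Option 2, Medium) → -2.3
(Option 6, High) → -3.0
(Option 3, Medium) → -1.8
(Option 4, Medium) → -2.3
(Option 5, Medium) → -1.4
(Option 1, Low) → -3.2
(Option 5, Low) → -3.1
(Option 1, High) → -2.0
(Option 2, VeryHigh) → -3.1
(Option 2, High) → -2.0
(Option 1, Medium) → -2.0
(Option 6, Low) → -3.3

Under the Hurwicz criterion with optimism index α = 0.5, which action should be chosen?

Option 4

Option 1: 0.5·(-2.0) + 0.5·(-3.2) = -2.6
Option 2: 0.5·(-1.9) + 0.5·(-3.1) = -2.5
Option 3: 0.5·(-1.6) + 0.5·(-2.1) = -1.85
Option 4: 0.5·(-1.1) + 0.5·(-2.3) = -1.7
Option 5: 0.5·(-1.4) + 0.5·(-3.1) = -2.25
Option 6: 0.5·(-2.0) + 0.5·(-3.3) = -2.65
Highest Hurwicz score = -1.7 → Option 4.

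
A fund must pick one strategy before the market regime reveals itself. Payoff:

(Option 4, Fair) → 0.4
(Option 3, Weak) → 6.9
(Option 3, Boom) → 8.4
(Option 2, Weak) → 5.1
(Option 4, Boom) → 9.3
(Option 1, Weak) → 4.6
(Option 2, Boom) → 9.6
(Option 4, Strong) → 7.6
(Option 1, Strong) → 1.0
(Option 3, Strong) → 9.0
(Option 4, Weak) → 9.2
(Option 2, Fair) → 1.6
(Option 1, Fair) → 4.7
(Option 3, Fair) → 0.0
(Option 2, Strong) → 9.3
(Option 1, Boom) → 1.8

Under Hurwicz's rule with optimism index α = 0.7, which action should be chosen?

Option 2

Option 1: 0.7·4.7 + 0.3·1.0 = 3.59
Option 2: 0.7·9.6 + 0.3·1.6 = 7.2
Option 3: 0.7·9.0 + 0.3·0.0 = 6.3
Option 4: 0.7·9.3 + 0.3·0.4 = 6.63
Highest Hurwicz score = 7.2 → Option 2.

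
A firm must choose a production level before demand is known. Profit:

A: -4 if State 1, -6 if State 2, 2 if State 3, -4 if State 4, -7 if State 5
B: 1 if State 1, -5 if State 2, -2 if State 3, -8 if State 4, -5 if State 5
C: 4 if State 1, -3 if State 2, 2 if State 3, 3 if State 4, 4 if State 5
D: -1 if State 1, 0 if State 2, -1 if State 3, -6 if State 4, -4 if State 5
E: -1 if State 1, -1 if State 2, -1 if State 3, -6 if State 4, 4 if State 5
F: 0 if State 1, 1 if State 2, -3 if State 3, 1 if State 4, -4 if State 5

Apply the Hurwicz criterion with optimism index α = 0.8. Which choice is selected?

C

A: 0.8·2 + 0.2·(-7) = 0.2
B: 0.8·1 + 0.2·(-8) = -0.8
C: 0.8·4 + 0.2·(-3) = 2.6
D: 0.8·0 + 0.2·(-6) = -1.2
E: 0.8·4 + 0.2·(-6) = 2
F: 0.8·1 + 0.2·(-4) = 0
Highest Hurwicz score = 2.6 → C.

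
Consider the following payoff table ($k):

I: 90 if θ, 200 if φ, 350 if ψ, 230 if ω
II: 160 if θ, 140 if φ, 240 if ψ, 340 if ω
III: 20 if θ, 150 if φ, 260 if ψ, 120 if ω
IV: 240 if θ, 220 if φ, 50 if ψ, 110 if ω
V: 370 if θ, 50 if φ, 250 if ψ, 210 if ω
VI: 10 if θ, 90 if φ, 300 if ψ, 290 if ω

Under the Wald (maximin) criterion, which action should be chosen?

Row minima: I=90, II=140, III=20, IV=50, V=50, VI=10
Best worst-case = 140 → II.

II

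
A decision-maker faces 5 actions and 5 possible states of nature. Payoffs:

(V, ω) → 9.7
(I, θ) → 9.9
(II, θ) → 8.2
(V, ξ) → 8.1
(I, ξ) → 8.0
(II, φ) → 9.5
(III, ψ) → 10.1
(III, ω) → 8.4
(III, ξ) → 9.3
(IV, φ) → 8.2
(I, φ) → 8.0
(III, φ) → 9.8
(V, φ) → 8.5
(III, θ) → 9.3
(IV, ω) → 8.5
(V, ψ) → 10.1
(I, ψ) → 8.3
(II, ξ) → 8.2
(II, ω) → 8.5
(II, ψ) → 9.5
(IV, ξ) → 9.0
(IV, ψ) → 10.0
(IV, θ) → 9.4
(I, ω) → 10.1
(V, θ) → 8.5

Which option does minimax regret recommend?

Column bests: θ=9.9, φ=9.8, ψ=10.1, ω=10.1, ξ=9.3.
I regrets: 0.0, 1.8, 1.8, 0.0, 1.3 → max 1.8
II regrets: 1.7, 0.3, 0.6, 1.6, 1.1 → max 1.7
III regrets: 0.6, 0.0, 0.0, 1.7, 0.0 → max 1.7
IV regrets: 0.5, 1.6, 0.1, 1.6, 0.3 → max 1.6
V regrets: 1.4, 1.3, 0.0, 0.4, 1.2 → max 1.4
Smallest max regret = 1.4 → V.

V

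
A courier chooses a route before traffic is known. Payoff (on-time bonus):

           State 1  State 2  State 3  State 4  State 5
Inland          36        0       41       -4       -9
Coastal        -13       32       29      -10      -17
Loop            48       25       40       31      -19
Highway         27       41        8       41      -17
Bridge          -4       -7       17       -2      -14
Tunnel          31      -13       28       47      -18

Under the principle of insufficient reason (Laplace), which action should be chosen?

Row averages: Inland=12.8, Coastal=4.2, Loop=25, Highway=20, Bridge=-2, Tunnel=15
Highest average = 25 → Loop.

Loop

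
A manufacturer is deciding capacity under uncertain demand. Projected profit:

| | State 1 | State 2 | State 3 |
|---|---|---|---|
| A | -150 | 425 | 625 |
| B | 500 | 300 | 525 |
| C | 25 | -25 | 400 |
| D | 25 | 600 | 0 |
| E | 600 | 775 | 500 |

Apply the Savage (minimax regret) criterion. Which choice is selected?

E

Column bests: State 1=600, State 2=775, State 3=625.
A regrets: 750, 350, 0 → max 750
B regrets: 100, 475, 100 → max 475
C regrets: 575, 800, 225 → max 800
D regrets: 575, 175, 625 → max 625
E regrets: 0, 0, 125 → max 125
Smallest max regret = 125 → E.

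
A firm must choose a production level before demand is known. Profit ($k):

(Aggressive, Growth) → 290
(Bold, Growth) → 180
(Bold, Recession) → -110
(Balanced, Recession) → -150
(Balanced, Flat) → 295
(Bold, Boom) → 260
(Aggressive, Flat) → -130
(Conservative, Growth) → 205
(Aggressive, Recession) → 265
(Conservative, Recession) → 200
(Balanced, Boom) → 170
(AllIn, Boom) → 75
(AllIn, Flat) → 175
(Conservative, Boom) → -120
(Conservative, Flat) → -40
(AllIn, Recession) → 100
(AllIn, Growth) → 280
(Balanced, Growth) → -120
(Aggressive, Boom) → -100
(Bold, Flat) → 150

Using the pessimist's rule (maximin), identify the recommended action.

Row minima: Conservative=-120, Balanced=-150, Aggressive=-130, Bold=-110, AllIn=75
Best worst-case = 75 → AllIn.

AllIn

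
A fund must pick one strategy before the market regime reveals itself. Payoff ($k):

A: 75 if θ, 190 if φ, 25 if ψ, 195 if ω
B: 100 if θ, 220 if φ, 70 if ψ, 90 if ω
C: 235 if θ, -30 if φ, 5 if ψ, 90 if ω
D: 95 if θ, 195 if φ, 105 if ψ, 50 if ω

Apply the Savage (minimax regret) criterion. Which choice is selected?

B

Column bests: θ=235, φ=220, ψ=105, ω=195.
A regrets: 160, 30, 80, 0 → max 160
B regrets: 135, 0, 35, 105 → max 135
C regrets: 0, 250, 100, 105 → max 250
D regrets: 140, 25, 0, 145 → max 145
Smallest max regret = 135 → B.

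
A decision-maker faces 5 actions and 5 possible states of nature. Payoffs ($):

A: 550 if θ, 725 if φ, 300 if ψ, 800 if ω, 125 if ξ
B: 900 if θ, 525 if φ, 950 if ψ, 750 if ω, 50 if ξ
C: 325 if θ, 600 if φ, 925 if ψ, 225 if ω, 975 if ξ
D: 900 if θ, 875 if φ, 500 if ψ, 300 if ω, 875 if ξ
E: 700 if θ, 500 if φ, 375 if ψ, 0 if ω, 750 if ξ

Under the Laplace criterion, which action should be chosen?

Row averages: A=500, B=635, C=610, D=690, E=465
Highest average = 690 → D.

D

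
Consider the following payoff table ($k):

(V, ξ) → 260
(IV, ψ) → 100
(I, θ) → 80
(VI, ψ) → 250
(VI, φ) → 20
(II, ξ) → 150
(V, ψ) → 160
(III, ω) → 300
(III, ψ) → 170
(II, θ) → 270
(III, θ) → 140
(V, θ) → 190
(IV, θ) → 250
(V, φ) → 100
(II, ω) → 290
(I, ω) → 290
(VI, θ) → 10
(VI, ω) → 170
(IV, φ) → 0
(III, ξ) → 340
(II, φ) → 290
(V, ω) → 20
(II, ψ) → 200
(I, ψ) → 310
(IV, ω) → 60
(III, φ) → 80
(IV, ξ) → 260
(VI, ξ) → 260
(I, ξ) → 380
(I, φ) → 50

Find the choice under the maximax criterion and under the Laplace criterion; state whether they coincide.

Row maxima: I=380, II=290, III=340, IV=260, V=260, VI=260
Best best-case = 380 → I.
Row averages: I=222, II=240, III=206, IV=134, V=146, VI=142
Highest average = 240 → II.

maximax → I; laplace → II (disagree)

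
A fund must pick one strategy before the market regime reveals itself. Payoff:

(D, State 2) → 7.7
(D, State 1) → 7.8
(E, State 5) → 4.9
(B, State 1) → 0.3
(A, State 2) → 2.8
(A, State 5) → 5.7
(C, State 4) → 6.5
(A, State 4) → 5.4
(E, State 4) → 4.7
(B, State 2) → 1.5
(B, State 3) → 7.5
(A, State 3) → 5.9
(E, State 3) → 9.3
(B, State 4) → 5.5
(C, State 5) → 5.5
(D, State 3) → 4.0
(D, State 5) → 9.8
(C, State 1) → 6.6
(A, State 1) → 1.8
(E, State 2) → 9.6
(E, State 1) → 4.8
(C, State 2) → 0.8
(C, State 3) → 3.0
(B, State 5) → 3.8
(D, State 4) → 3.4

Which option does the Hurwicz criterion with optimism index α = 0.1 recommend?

E

A: 0.1·5.9 + 0.9·1.8 = 2.21
B: 0.1·7.5 + 0.9·0.3 = 1.02
C: 0.1·6.6 + 0.9·0.8 = 1.38
D: 0.1·9.8 + 0.9·3.4 = 4.04
E: 0.1·9.6 + 0.9·4.7 = 5.19
Highest Hurwicz score = 5.19 → E.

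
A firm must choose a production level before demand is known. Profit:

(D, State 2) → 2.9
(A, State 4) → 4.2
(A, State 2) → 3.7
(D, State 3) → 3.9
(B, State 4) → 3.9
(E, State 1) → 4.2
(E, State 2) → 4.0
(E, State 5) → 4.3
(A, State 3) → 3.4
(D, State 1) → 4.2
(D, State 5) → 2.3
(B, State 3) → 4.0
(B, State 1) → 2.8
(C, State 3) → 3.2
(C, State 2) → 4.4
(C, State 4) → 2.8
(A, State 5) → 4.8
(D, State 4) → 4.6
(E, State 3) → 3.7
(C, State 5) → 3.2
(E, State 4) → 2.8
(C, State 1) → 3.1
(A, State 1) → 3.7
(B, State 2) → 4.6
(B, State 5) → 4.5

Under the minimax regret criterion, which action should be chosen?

A

Column bests: State 1=4.2, State 2=4.6, State 3=4.0, State 4=4.6, State 5=4.8.
A regrets: 0.5, 0.9, 0.6, 0.4, 0.0 → max 0.9
B regrets: 1.4, 0.0, 0.0, 0.7, 0.3 → max 1.4
C regrets: 1.1, 0.2, 0.8, 1.8, 1.6 → max 1.8
D regrets: 0.0, 1.7, 0.1, 0.0, 2.5 → max 2.5
E regrets: 0.0, 0.6, 0.3, 1.8, 0.5 → max 1.8
Smallest max regret = 0.9 → A.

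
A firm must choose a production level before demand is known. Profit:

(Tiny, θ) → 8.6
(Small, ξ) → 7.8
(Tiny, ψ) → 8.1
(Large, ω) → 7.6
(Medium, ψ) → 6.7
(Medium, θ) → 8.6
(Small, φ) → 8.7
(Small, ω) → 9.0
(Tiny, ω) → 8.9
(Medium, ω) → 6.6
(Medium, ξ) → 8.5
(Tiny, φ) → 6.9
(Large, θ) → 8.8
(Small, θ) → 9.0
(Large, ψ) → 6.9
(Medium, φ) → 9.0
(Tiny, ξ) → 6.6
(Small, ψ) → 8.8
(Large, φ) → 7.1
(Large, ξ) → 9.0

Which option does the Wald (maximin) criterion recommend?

Row minima: Tiny=6.6, Small=7.8, Medium=6.6, Large=6.9
Best worst-case = 7.8 → Small.

Small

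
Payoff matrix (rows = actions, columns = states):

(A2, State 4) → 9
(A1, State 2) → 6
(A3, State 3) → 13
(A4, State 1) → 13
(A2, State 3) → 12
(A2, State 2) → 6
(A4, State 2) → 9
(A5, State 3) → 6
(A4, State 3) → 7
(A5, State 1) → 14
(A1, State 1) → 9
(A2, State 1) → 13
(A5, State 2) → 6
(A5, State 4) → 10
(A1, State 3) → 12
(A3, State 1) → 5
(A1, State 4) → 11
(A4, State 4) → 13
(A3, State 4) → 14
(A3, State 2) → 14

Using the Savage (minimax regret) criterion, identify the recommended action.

A4

Column bests: State 1=14, State 2=14, State 3=13, State 4=14.
A1 regrets: 5, 8, 1, 3 → max 8
A2 regrets: 1, 8, 1, 5 → max 8
A3 regrets: 9, 0, 0, 0 → max 9
A4 regrets: 1, 5, 6, 1 → max 6
A5 regrets: 0, 8, 7, 4 → max 8
Smallest max regret = 6 → A4.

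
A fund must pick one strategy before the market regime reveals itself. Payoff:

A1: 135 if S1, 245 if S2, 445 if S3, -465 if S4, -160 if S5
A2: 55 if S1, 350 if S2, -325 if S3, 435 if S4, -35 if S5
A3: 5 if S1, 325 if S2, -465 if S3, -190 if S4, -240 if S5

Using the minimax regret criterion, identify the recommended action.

Column bests: S1=135, S2=350, S3=445, S4=435, S5=-35.
A1 regrets: 0, 105, 0, 900, 125 → max 900
A2 regrets: 80, 0, 770, 0, 0 → max 770
A3 regrets: 130, 25, 910, 625, 205 → max 910
Smallest max regret = 770 → A2.

A2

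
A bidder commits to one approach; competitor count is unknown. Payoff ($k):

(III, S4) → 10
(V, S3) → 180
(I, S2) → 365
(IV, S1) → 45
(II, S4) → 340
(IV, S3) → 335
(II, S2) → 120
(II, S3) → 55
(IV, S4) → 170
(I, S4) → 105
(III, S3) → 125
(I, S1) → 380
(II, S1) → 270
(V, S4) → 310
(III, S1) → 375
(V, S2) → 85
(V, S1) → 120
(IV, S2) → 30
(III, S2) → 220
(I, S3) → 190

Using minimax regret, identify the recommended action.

I

Column bests: S1=380, S2=365, S3=335, S4=340.
I regrets: 0, 0, 145, 235 → max 235
II regrets: 110, 245, 280, 0 → max 280
III regrets: 5, 145, 210, 330 → max 330
IV regrets: 335, 335, 0, 170 → max 335
V regrets: 260, 280, 155, 30 → max 280
Smallest max regret = 235 → I.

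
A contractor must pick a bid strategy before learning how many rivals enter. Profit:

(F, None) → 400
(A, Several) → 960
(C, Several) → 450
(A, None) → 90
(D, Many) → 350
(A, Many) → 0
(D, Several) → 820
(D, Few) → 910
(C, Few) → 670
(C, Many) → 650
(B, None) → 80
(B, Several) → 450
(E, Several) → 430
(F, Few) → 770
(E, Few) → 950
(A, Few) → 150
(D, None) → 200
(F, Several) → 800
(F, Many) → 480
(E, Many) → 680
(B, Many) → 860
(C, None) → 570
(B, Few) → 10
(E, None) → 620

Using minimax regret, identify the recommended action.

Column bests: None=620, Few=950, Several=960, Many=860.
A regrets: 530, 800, 0, 860 → max 860
B regrets: 540, 940, 510, 0 → max 940
C regrets: 50, 280, 510, 210 → max 510
D regrets: 420, 40, 140, 510 → max 510
E regrets: 0, 0, 530, 180 → max 530
F regrets: 220, 180, 160, 380 → max 380
Smallest max regret = 380 → F.

F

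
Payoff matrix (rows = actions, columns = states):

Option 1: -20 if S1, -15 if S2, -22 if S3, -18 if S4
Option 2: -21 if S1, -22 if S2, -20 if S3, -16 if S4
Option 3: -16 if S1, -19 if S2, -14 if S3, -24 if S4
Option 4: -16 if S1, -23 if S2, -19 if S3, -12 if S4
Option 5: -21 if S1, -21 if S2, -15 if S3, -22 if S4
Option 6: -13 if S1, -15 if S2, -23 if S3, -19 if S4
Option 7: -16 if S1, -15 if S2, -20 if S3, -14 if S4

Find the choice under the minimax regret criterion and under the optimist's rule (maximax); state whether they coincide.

Column bests: S1=-13, S2=-15, S3=-14, S4=-12.
Option 1 regrets: 7, 0, 8, 6 → max 8
Option 2 regrets: 8, 7, 6, 4 → max 8
Option 3 regrets: 3, 4, 0, 12 → max 12
Option 4 regrets: 3, 8, 5, 0 → max 8
Option 5 regrets: 8, 6, 1, 10 → max 10
Option 6 regrets: 0, 0, 9, 7 → max 9
Option 7 regrets: 3, 0, 6, 2 → max 6
Smallest max regret = 6 → Option 7.
Row maxima: Option 1=-15, Option 2=-16, Option 3=-14, Option 4=-12, Option 5=-15, Option 6=-13, Option 7=-14
Best best-case = -12 → Option 4.

minimax regret → Option 7; maximax → Option 4 (disagree)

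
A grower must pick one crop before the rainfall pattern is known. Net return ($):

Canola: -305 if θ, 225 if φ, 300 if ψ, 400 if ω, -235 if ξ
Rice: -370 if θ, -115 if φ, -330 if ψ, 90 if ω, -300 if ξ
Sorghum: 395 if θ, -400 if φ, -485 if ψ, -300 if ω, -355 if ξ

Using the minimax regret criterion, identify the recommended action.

Column bests: θ=395, φ=225, ψ=300, ω=400, ξ=-235.
Canola regrets: 700, 0, 0, 0, 0 → max 700
Rice regrets: 765, 340, 630, 310, 65 → max 765
Sorghum regrets: 0, 625, 785, 700, 120 → max 785
Smallest max regret = 700 → Canola.

Canola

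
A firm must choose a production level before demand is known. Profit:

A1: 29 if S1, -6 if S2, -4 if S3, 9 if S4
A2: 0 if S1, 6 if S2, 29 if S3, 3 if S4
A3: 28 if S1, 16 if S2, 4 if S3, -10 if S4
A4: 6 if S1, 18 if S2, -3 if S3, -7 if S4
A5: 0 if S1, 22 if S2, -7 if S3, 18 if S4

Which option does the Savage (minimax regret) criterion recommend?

Column bests: S1=29, S2=22, S3=29, S4=18.
A1 regrets: 0, 28, 33, 9 → max 33
A2 regrets: 29, 16, 0, 15 → max 29
A3 regrets: 1, 6, 25, 28 → max 28
A4 regrets: 23, 4, 32, 25 → max 32
A5 regrets: 29, 0, 36, 0 → max 36
Smallest max regret = 28 → A3.

A3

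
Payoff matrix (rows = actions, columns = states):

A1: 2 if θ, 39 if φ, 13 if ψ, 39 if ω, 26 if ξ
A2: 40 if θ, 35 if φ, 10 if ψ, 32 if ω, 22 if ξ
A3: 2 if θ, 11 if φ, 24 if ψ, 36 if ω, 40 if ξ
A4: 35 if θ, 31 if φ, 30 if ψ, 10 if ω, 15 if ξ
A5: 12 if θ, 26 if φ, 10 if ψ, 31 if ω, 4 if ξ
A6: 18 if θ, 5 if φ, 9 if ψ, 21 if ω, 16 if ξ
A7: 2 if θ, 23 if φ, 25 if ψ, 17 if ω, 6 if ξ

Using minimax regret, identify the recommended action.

Column bests: θ=40, φ=39, ψ=30, ω=39, ξ=40.
A1 regrets: 38, 0, 17, 0, 14 → max 38
A2 regrets: 0, 4, 20, 7, 18 → max 20
A3 regrets: 38, 28, 6, 3, 0 → max 38
A4 regrets: 5, 8, 0, 29, 25 → max 29
A5 regrets: 28, 13, 20, 8, 36 → max 36
A6 regrets: 22, 34, 21, 18, 24 → max 34
A7 regrets: 38, 16, 5, 22, 34 → max 38
Smallest max regret = 20 → A2.

A2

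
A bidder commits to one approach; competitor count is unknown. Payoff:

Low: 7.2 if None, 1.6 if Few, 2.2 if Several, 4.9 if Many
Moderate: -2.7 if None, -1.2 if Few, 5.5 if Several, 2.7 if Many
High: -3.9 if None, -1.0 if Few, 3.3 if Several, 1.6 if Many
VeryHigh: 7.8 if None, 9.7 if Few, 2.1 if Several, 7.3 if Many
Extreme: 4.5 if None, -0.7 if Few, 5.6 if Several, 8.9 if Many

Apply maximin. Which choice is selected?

VeryHigh

Row minima: Low=1.6, Moderate=-2.7, High=-3.9, VeryHigh=2.1, Extreme=-0.7
Best worst-case = 2.1 → VeryHigh.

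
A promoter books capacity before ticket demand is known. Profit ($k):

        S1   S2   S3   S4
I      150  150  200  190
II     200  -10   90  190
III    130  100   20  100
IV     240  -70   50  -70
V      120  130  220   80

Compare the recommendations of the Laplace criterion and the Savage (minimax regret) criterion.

Row averages: I=172.5, II=117.5, III=87.5, IV=37.5, V=137.5
Highest average = 172.5 → I.
Column bests: S1=240, S2=150, S3=220, S4=190.
I regrets: 90, 0, 20, 0 → max 90
II regrets: 40, 160, 130, 0 → max 160
III regrets: 110, 50, 200, 90 → max 200
IV regrets: 0, 220, 170, 260 → max 260
V regrets: 120, 20, 0, 110 → max 120
Smallest max regret = 90 → I.

laplace → I; minimax regret → I (agree)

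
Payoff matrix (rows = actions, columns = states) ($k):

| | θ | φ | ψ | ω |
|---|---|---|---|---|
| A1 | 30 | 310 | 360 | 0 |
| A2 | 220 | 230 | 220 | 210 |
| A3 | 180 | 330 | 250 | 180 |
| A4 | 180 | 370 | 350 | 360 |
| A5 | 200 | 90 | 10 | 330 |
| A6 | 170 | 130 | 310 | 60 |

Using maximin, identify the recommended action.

A2

Row minima: A1=0, A2=210, A3=180, A4=180, A5=10, A6=60
Best worst-case = 210 → A2.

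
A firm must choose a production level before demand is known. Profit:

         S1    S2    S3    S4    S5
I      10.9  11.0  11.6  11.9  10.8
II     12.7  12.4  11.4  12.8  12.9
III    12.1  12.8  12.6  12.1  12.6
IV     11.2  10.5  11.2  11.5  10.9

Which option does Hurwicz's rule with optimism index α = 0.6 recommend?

I: 0.6·11.9 + 0.4·10.8 = 11.46
II: 0.6·12.9 + 0.4·11.4 = 12.3
III: 0.6·12.8 + 0.4·12.1 = 12.52
IV: 0.6·11.5 + 0.4·10.5 = 11.1
Highest Hurwicz score = 12.52 → III.

III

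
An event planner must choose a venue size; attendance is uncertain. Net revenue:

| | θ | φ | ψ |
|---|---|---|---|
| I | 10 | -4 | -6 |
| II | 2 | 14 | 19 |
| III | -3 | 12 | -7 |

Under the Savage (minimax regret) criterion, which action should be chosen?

Column bests: θ=10, φ=14, ψ=19.
I regrets: 0, 18, 25 → max 25
II regrets: 8, 0, 0 → max 8
III regrets: 13, 2, 26 → max 26
Smallest max regret = 8 → II.

II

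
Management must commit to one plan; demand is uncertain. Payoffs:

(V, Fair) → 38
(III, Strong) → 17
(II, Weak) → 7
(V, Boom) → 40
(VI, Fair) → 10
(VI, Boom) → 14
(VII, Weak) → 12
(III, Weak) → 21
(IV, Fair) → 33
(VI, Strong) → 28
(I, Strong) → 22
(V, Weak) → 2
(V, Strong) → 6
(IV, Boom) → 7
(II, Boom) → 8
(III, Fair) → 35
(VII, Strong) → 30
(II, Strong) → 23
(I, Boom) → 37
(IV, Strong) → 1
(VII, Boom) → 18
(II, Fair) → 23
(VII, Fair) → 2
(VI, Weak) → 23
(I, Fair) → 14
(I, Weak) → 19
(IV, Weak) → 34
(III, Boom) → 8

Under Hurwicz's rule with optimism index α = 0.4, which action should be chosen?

I

I: 0.4·37 + 0.6·14 = 23.2
II: 0.4·23 + 0.6·7 = 13.4
III: 0.4·35 + 0.6·8 = 18.8
IV: 0.4·34 + 0.6·1 = 14.2
V: 0.4·40 + 0.6·2 = 17.2
VI: 0.4·28 + 0.6·10 = 17.2
VII: 0.4·30 + 0.6·2 = 13.2
Highest Hurwicz score = 23.2 → I.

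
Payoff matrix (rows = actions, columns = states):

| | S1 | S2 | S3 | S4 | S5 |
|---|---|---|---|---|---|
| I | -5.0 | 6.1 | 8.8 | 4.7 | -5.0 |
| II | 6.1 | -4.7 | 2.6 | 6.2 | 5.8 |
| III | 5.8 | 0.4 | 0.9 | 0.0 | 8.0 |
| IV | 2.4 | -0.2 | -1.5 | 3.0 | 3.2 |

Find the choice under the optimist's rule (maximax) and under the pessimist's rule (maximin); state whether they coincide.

Row maxima: I=8.8, II=6.2, III=8.0, IV=3.2
Best best-case = 8.8 → I.
Row minima: I=-5.0, II=-4.7, III=0.0, IV=-1.5
Best worst-case = 0.0 → III.

maximax → I; maximin → III (disagree)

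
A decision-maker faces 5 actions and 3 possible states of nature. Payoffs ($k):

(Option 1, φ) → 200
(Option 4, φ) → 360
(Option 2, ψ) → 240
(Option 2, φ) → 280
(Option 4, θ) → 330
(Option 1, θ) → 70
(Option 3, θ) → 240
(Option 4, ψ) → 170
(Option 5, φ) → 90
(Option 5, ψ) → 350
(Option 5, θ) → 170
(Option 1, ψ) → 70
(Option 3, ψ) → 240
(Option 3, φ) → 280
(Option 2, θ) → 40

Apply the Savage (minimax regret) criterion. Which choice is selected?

Option 3

Column bests: θ=330, φ=360, ψ=350.
Option 1 regrets: 260, 160, 280 → max 280
Option 2 regrets: 290, 80, 110 → max 290
Option 3 regrets: 90, 80, 110 → max 110
Option 4 regrets: 0, 0, 180 → max 180
Option 5 regrets: 160, 270, 0 → max 270
Smallest max regret = 110 → Option 3.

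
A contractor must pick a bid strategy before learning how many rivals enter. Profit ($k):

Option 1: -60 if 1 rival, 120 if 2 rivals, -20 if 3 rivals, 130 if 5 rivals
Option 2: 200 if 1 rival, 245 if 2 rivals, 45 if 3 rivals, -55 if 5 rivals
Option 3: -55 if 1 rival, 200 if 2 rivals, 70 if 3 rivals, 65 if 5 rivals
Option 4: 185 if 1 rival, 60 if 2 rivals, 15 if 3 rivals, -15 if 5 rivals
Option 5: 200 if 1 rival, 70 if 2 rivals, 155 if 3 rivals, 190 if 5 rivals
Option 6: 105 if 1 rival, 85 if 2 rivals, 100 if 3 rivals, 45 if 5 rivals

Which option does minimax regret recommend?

Option 6

Column bests: 1 rival=200, 2 rivals=245, 3 rivals=155, 5 rivals=190.
Option 1 regrets: 260, 125, 175, 60 → max 260
Option 2 regrets: 0, 0, 110, 245 → max 245
Option 3 regrets: 255, 45, 85, 125 → max 255
Option 4 regrets: 15, 185, 140, 205 → max 205
Option 5 regrets: 0, 175, 0, 0 → max 175
Option 6 regrets: 95, 160, 55, 145 → max 160
Smallest max regret = 160 → Option 6.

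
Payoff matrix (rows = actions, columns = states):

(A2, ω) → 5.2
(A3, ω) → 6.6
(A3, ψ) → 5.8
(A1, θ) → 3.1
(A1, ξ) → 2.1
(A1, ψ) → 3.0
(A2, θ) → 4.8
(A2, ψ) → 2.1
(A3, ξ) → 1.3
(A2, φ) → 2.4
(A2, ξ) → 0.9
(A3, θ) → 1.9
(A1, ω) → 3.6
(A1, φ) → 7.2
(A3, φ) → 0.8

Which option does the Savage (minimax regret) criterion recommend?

A1

Column bests: θ=4.8, φ=7.2, ψ=5.8, ω=6.6, ξ=2.1.
A1 regrets: 1.7, 0.0, 2.8, 3.0, 0.0 → max 3.0
A2 regrets: 0.0, 4.8, 3.7, 1.4, 1.2 → max 4.8
A3 regrets: 2.9, 6.4, 0.0, 0.0, 0.8 → max 6.4
Smallest max regret = 3.0 → A1.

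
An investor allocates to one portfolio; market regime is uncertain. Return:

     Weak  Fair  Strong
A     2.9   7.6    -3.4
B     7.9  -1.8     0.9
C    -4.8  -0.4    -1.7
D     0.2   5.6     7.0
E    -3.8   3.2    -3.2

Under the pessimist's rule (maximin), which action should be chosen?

D

Row minima: A=-3.4, B=-1.8, C=-4.8, D=0.2, E=-3.8
Best worst-case = 0.2 → D.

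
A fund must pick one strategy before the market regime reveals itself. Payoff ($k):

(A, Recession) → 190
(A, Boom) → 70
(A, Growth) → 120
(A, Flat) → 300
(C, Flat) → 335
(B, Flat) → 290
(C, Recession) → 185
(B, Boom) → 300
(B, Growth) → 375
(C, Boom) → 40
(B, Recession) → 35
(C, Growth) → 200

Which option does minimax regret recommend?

B

Column bests: Recession=190, Flat=335, Growth=375, Boom=300.
A regrets: 0, 35, 255, 230 → max 255
B regrets: 155, 45, 0, 0 → max 155
C regrets: 5, 0, 175, 260 → max 260
Smallest max regret = 155 → B.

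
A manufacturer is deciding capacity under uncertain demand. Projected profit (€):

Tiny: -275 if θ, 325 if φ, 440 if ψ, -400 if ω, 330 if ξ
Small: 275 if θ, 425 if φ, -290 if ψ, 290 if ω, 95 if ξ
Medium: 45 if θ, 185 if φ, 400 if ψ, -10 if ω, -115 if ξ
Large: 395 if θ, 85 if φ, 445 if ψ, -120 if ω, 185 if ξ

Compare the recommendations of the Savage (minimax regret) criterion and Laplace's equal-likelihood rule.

minimax regret → Large; laplace → Large (agree)

Column bests: θ=395, φ=425, ψ=445, ω=290, ξ=330.
Tiny regrets: 670, 100, 5, 690, 0 → max 690
Small regrets: 120, 0, 735, 0, 235 → max 735
Medium regrets: 350, 240, 45, 300, 445 → max 445
Large regrets: 0, 340, 0, 410, 145 → max 410
Smallest max regret = 410 → Large.
Row averages: Tiny=84, Small=159, Medium=101, Large=198
Highest average = 198 → Large.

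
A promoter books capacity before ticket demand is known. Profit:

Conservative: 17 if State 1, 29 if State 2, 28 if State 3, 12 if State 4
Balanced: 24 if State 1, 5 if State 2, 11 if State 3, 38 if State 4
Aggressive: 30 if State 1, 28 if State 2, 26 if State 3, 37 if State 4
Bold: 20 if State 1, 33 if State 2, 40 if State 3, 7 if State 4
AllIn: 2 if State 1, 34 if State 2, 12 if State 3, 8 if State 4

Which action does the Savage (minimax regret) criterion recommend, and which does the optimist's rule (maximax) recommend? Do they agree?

Column bests: State 1=30, State 2=34, State 3=40, State 4=38.
Conservative regrets: 13, 5, 12, 26 → max 26
Balanced regrets: 6, 29, 29, 0 → max 29
Aggressive regrets: 0, 6, 14, 1 → max 14
Bold regrets: 10, 1, 0, 31 → max 31
AllIn regrets: 28, 0, 28, 30 → max 30
Smallest max regret = 14 → Aggressive.
Row maxima: Conservative=29, Balanced=38, Aggressive=37, Bold=40, AllIn=34
Best best-case = 40 → Bold.

minimax regret → Aggressive; maximax → Bold (disagree)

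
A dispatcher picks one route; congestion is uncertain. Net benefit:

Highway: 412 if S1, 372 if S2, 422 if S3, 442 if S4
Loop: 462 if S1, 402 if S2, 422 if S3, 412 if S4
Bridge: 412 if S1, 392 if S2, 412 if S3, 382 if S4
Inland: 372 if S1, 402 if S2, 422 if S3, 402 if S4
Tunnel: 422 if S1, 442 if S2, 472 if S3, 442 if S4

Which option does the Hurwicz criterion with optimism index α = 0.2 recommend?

Highway: 0.2·442 + 0.8·372 = 386
Loop: 0.2·462 + 0.8·402 = 414
Bridge: 0.2·412 + 0.8·382 = 388
Inland: 0.2·422 + 0.8·372 = 382
Tunnel: 0.2·472 + 0.8·422 = 432
Highest Hurwicz score = 432 → Tunnel.

Tunnel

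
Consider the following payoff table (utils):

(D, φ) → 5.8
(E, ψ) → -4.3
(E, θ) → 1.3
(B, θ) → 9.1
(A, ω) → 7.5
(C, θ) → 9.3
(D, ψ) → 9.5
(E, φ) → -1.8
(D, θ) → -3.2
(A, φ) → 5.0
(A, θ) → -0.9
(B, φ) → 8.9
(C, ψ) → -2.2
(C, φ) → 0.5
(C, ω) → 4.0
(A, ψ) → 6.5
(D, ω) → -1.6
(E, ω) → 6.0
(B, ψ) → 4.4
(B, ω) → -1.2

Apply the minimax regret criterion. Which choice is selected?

B

Column bests: θ=9.3, φ=8.9, ψ=9.5, ω=7.5.
A regrets: 10.2, 3.9, 3.0, 0.0 → max 10.2
B regrets: 0.2, 0.0, 5.1, 8.7 → max 8.7
C regrets: 0.0, 8.4, 11.7, 3.5 → max 11.7
D regrets: 12.5, 3.1, 0.0, 9.1 → max 12.5
E regrets: 8.0, 10.7, 13.8, 1.5 → max 13.8
Smallest max regret = 8.7 → B.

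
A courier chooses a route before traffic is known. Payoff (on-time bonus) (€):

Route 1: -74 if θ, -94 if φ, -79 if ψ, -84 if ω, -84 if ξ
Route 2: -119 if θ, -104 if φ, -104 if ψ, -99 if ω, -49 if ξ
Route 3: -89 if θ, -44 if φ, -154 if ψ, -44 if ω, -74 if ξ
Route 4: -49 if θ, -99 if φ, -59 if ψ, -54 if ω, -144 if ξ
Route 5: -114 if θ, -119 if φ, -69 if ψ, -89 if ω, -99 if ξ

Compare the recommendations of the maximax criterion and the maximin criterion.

Row maxima: Route 1=-74, Route 2=-49, Route 3=-44, Route 4=-49, Route 5=-69
Best best-case = -44 → Route 3.
Row minima: Route 1=-94, Route 2=-119, Route 3=-154, Route 4=-144, Route 5=-119
Best worst-case = -94 → Route 1.

maximax → Route 3; maximin → Route 1 (disagree)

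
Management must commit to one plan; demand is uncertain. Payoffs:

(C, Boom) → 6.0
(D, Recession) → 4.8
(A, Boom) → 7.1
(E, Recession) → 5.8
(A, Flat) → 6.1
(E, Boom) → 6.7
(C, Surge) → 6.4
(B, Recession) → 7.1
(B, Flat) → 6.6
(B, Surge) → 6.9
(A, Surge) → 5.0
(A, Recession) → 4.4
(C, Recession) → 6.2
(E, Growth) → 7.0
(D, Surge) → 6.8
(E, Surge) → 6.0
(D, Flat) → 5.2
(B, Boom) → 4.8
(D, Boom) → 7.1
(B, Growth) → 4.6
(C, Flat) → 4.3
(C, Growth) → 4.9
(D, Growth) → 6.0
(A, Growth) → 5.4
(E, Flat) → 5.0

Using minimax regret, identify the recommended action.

E

Column bests: Recession=7.1, Flat=6.6, Growth=7.0, Boom=7.1, Surge=6.9.
A regrets: 2.7, 0.5, 1.6, 0.0, 1.9 → max 2.7
B regrets: 0.0, 0.0, 2.4, 2.3, 0.0 → max 2.4
C regrets: 0.9, 2.3, 2.1, 1.1, 0.5 → max 2.3
D regrets: 2.3, 1.4, 1.0, 0.0, 0.1 → max 2.3
E regrets: 1.3, 1.6, 0.0, 0.4, 0.9 → max 1.6
Smallest max regret = 1.6 → E.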